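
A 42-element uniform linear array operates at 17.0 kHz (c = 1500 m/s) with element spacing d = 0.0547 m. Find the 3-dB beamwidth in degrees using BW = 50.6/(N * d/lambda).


Step 1: lambda = 1500/17000 = 0.08824 m
Step 2: d/lambda = 0.0547/0.08824 = 0.6199
Step 3: BW = 50.6/(N * d/lambda) = 50.6/(42 * 0.6199) = 1.94

1.94 deg


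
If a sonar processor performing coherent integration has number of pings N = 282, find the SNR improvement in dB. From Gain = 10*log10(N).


Gain = 10*log10(282) = 24.5

24.5 dB


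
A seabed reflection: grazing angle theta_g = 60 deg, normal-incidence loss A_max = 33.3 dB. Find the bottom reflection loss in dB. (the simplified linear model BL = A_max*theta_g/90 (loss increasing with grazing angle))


22.2 dB


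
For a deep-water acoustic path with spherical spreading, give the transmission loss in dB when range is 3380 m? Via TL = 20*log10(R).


TL = 20*log10(3380) = 70.58

70.58 dB


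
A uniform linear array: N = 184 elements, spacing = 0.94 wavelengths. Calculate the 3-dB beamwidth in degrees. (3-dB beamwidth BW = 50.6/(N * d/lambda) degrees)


BW = 50.6 / (184 * 0.94) = 50.6 / 172.96 = 0.29

0.29 deg


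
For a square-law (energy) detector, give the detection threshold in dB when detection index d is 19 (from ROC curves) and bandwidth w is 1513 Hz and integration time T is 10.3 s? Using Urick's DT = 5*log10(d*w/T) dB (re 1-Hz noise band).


DT = 5*log10(d*w/T) = 5*log10(19 * 1513 / 10.3) = 5*log10(2790.97) = 17.23

17.23 dB


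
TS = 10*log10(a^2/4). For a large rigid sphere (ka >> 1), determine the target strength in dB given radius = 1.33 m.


-3.54 dB


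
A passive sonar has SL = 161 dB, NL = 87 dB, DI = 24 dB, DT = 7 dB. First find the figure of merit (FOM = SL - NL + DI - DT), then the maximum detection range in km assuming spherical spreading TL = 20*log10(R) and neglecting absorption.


Step 1: FOM = SL - NL + DI - DT = 161 - 87 + 24 - 7 = 91 dB
Step 2: at max range FOM = TL = 20*log10(R), so R = 10^(91/20) = 35481.34 m = 35.48 km

35.48 km


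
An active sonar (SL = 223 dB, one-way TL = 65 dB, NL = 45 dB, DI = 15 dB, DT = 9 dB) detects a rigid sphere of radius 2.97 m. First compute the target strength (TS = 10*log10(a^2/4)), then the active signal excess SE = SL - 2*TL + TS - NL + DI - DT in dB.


Step 1: TS = 10*log10(2.97^2/4) = 3.43 dB
Step 2: SE = SL - 2*TL + TS - NL + DI - DT = 223 - 2*65 + (3.43) - 45 + 15 - 9 = 57.43

57.43 dB


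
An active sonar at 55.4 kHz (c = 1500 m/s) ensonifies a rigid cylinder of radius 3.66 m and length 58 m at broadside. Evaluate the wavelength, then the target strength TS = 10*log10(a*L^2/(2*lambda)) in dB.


Step 1: lambda = c/f = 1500/55400 = 0.02708 m
Step 2: TS = 10*log10(a*L^2/(2*lambda)) = 10*log10(3.66*58^2/(2*0.02708)) = 53.57

53.57 dB


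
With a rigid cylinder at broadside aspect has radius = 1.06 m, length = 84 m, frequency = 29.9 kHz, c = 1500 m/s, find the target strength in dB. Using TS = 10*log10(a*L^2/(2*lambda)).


lambda = 1500/29900 = 0.05017 m
TS = 10*log10(1.06*84^2/(2*0.05017)) = 48.72

48.72 dB


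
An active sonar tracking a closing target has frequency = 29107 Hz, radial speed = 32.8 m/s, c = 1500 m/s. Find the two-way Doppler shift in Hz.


1272.95 Hz


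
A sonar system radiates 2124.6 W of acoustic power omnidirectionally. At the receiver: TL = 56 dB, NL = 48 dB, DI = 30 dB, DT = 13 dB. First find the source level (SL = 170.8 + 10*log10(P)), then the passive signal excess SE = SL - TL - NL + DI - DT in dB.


Step 1: SL = 170.8 + 10*log10(2124.6) = 204.07 dB
Step 2: SE = SL - TL - NL + DI - DT = 204.07 - 56 - 48 + 30 - 13 = 117.07

117.07 dB


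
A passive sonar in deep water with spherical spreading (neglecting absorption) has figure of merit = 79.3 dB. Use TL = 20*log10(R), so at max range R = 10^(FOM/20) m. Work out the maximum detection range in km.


At max range FOM = TL, so 20*log10(R) = 79.3
R = 10^(79.3/20) = 9225.71 m = 9.23 km

9.23 km


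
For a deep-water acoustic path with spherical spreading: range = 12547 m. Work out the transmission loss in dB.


TL = 20*log10(12547) = 81.97

81.97 dB


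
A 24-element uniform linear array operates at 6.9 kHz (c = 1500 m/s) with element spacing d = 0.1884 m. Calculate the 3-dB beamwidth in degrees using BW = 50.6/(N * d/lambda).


Step 1: lambda = 1500/6900 = 0.21739 m
Step 2: d/lambda = 0.1884/0.21739 = 0.8666
Step 3: BW = 50.6/(N * d/lambda) = 50.6/(24 * 0.8666) = 2.43

2.43 deg


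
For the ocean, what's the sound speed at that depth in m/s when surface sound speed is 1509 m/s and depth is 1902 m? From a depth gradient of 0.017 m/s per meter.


c = 1509 + 0.017 * 1902 = 1541.334

1541.334 m/s


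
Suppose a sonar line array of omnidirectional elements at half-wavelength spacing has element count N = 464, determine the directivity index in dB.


DI = 10*log10(464) = 26.67

26.67 dB


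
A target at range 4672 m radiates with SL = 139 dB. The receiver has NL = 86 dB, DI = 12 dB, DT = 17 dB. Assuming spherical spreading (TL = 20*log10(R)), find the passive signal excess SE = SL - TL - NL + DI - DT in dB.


Step 1: TL = 20*log10(4672) = 73.39 dB
Step 2: SE = 139 - 73.39 - 86 + 12 - 17 = -25.39

-25.39 dB


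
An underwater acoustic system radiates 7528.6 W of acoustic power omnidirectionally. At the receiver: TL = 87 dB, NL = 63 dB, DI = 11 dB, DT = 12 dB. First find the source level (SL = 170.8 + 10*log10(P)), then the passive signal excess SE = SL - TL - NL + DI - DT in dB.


Step 1: SL = 170.8 + 10*log10(7528.6) = 209.57 dB
Step 2: SE = SL - TL - NL + DI - DT = 209.57 - 87 - 63 + 11 - 12 = 58.57

58.57 dB


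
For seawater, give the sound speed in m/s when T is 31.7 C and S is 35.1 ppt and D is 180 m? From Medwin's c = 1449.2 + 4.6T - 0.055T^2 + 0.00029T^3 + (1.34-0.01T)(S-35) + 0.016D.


1551.97 m/s


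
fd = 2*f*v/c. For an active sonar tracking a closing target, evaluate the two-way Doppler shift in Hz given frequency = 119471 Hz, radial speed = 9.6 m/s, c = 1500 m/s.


1529.23 Hz


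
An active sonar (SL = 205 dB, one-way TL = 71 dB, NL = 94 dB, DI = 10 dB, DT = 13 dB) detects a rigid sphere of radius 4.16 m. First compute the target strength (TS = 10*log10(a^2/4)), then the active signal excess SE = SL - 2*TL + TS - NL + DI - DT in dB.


Step 1: TS = 10*log10(4.16^2/4) = 6.36 dB
Step 2: SE = SL - 2*TL + TS - NL + DI - DT = 205 - 2*71 + (6.36) - 94 + 10 - 13 = -27.64

-27.64 dB


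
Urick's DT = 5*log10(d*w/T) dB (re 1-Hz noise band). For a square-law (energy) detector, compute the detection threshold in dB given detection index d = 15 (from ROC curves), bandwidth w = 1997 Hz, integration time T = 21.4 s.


DT = 5*log10(d*w/T) = 5*log10(15 * 1997 / 21.4) = 5*log10(1399.77) = 15.73

15.73 dB


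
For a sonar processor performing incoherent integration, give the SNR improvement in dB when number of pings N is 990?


Gain = 5*log10(990) = 14.98

14.98 dB


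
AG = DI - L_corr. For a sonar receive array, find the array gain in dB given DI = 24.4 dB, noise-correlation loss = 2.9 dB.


AG = DI - L_corr = 24.4 - 2.9 = 21.5

21.5 dB


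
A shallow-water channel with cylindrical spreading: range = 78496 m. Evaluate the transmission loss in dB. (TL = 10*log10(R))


48.95 dB


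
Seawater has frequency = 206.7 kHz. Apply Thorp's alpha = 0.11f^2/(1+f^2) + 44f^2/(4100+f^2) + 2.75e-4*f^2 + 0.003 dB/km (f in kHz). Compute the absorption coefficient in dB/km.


f^2 = 42724.89
alpha = 0.11*42724.89/(1+42724.89) + 44*42724.89/(4100+42724.89) + 2.75e-4*42724.89 + 0.003 = 52.01

52.01 dB/km


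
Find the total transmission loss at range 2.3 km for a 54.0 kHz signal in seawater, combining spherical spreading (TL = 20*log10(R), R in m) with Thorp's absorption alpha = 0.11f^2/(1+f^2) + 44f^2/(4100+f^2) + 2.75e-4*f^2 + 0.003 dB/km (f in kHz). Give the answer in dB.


111.4 dB


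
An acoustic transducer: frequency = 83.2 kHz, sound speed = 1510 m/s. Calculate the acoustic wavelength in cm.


lambda = c/f = 1510 / 83200 = 0.0181 m = 1.81 cm

1.81 cm


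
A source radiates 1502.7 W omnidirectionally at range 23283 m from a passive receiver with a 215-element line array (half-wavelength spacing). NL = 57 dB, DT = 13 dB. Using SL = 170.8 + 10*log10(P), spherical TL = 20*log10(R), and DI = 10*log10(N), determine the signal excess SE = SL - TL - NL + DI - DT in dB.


Step 1: SL = 170.8 + 10*log10(1502.7) = 202.57 dB
Step 2: TL = 20*log10(23283) = 87.34 dB
Step 3: DI = 10*log10(215) = 23.32 dB
Step 4: SE = SL - TL - NL + DI - DT = 202.57 - 87.34 - 57 + 23.32 - 13 = 68.55

68.55 dB


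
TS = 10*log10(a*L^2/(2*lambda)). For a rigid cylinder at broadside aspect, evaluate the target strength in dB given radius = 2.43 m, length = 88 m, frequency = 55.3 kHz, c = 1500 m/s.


55.4 dB


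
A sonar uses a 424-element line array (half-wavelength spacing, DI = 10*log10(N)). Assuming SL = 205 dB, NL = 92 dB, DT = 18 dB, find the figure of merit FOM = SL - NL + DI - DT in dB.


121.27 dB


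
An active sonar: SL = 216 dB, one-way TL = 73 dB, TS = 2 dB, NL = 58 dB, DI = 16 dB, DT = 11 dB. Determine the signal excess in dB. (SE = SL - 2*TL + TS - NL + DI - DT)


SE = SL - 2*TL + TS - NL + DI - DT = 216 - 2*73 + (2) - 58 + 16 - 11 = 19

19 dB


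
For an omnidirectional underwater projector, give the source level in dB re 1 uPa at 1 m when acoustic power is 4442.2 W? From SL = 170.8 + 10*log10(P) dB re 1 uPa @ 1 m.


SL = 170.8 + 10*log10(4442.2) = 170.8 + 36.48 = 207.28

207.28 dB


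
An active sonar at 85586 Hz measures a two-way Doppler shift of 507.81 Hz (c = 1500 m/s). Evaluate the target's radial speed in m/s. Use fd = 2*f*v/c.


From fd = 2*f*v/c, v = c*fd/(2*f) = 1500 * 507.81 / (2*85586) = 4.45

4.45 m/s


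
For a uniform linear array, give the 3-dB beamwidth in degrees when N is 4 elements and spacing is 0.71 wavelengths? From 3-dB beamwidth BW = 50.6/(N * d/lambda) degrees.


BW = 50.6 / (4 * 0.71) = 50.6 / 2.84 = 17.82

17.82 deg


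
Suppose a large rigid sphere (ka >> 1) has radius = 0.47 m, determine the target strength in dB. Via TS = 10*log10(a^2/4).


TS = 10*log10(0.47^2 / 4) = 10*log10(0.055225) = -12.58

-12.58 dB


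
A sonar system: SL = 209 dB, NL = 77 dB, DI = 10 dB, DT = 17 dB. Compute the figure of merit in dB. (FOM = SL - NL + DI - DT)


FOM = SL - NL + DI - DT = 209 - 77 + 10 - 17 = 125

125 dB


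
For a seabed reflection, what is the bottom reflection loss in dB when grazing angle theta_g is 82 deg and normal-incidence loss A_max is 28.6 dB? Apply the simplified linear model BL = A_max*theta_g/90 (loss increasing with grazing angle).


BL = A_max * theta_g / 90 = 28.6 * 82 / 90 = 26.06

26.06 dB


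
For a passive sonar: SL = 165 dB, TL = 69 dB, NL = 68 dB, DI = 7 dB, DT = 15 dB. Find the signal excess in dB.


SE = SL - TL - NL + DI - DT = 165 - 69 - 68 + 7 - 15 = 20

20 dB


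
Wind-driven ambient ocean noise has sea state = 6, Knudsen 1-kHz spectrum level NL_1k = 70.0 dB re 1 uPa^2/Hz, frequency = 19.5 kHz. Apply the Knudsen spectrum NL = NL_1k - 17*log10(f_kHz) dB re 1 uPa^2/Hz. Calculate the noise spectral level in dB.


48.07 dB


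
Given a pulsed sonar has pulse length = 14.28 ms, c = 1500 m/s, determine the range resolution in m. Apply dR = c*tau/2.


dR = c*tau/2 = 1500 * 14.28e-3 / 2 = 10.71

10.71 m


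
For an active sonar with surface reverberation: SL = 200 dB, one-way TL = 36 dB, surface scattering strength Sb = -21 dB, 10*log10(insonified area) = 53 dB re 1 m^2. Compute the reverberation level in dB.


RL = SL - 2*TL + Sb + 10*log10(A) = 200 - 2*36 + (-21) + 53 = 160

160 dB


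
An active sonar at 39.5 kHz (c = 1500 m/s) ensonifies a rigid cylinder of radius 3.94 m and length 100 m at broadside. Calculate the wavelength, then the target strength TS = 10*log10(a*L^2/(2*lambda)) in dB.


Step 1: lambda = c/f = 1500/39500 = 0.03797 m
Step 2: TS = 10*log10(a*L^2/(2*lambda)) = 10*log10(3.94*100^2/(2*0.03797)) = 57.15

57.15 dB


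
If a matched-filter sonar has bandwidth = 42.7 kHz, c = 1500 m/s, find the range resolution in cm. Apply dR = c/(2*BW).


dR = c/(2*BW) = 1500 / (2 * 42.7e3) = 0.0176 m = 1.76 cm

1.76 cm


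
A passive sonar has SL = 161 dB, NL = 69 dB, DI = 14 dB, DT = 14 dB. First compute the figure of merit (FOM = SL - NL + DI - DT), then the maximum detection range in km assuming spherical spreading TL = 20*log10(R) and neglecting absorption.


Step 1: FOM = SL - NL + DI - DT = 161 - 69 + 14 - 14 = 92 dB
Step 2: at max range FOM = TL = 20*log10(R), so R = 10^(92/20) = 39810.72 m = 39.81 km

39.81 km


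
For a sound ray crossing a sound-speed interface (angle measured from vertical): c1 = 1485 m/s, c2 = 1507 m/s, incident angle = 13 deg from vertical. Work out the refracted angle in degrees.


13.2 deg


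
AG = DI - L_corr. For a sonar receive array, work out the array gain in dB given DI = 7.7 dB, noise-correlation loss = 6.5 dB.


1.2 dB


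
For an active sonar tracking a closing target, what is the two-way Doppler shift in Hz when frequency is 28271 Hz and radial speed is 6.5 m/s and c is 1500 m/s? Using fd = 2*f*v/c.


fd = 2*f*v/c = 2 * 28271 * 6.5 / 1500 = 245.02

245.02 Hz


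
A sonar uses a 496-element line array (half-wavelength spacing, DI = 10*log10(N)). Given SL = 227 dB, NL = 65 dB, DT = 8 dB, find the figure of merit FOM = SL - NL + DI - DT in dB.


Step 1: DI = 10*log10(496) = 26.95 dB
Step 2: FOM = SL - NL + DI - DT = 227 - 65 + 26.95 - 8 = 180.95

180.95 dB


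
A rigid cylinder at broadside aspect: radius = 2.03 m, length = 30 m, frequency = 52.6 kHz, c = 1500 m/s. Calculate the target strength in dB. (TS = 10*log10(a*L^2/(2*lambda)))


lambda = 1500/52600 = 0.02852 m
TS = 10*log10(2.03*30^2/(2*0.02852)) = 45.06

45.06 dB


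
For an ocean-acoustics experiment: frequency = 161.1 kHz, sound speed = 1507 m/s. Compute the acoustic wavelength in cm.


0.94 cm


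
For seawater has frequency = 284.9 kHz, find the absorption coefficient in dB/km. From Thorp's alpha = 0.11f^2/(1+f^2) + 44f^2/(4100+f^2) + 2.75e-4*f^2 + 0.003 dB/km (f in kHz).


f^2 = 81168.01
alpha = 0.11*81168.01/(1+81168.01) + 44*81168.01/(4100+81168.01) + 2.75e-4*81168.01 + 0.003 = 64.319

64.319 dB/km


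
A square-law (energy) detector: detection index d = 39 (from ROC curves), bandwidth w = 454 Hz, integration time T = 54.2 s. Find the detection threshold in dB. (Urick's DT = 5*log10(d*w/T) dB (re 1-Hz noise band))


12.57 dB


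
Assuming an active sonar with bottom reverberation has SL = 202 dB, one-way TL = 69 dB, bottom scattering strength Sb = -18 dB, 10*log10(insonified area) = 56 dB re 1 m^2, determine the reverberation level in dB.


RL = SL - 2*TL + Sb + 10*log10(A) = 202 - 2*69 + (-18) + 56 = 102

102 dB


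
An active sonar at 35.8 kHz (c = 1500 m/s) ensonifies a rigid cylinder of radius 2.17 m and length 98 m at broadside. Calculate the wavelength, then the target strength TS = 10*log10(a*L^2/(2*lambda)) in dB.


Step 1: lambda = c/f = 1500/35800 = 0.0419 m
Step 2: TS = 10*log10(a*L^2/(2*lambda)) = 10*log10(2.17*98^2/(2*0.0419)) = 53.96

53.96 dB


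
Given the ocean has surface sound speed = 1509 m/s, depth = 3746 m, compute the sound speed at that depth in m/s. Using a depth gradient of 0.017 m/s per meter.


c = 1509 + 0.017 * 3746 = 1572.682

1572.682 m/s


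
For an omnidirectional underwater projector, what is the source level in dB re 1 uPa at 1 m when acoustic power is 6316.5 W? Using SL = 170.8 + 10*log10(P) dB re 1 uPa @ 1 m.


SL = 170.8 + 10*log10(6316.5) = 170.8 + 38.0 = 208.8

208.8 dB


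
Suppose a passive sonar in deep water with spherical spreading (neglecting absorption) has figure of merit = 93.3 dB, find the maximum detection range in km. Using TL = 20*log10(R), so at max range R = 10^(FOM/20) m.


At max range FOM = TL, so 20*log10(R) = 93.3
R = 10^(93.3/20) = 46238.1 m = 46.24 km

46.24 km


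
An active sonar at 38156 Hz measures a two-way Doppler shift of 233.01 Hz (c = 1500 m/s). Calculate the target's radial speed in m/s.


4.58 m/s


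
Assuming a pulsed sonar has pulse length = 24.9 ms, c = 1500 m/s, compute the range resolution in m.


dR = c*tau/2 = 1500 * 24.9e-3 / 2 = 18.675

18.675 m


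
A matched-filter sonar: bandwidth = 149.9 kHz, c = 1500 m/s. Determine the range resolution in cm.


dR = c/(2*BW) = 1500 / (2 * 149.9e3) = 0.005 m = 0.5 cm

0.5 cm


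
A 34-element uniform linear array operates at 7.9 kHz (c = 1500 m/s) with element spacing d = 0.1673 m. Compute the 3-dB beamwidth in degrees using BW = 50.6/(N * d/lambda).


1.69 deg


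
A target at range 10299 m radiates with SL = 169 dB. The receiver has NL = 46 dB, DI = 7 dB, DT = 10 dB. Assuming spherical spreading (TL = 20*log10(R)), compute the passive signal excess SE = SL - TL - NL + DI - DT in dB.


Step 1: TL = 20*log10(10299) = 80.26 dB
Step 2: SE = 169 - 80.26 - 46 + 7 - 10 = 39.74

39.74 dB


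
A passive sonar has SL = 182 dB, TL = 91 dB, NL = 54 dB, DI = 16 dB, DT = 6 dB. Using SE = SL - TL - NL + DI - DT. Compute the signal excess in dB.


47 dB


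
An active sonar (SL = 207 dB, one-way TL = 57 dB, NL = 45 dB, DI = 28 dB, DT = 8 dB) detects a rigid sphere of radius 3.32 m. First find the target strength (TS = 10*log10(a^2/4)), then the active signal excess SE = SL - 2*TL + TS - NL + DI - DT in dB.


Step 1: TS = 10*log10(3.32^2/4) = 4.4 dB
Step 2: SE = SL - 2*TL + TS - NL + DI - DT = 207 - 2*57 + (4.4) - 45 + 28 - 8 = 72.4

72.4 dB


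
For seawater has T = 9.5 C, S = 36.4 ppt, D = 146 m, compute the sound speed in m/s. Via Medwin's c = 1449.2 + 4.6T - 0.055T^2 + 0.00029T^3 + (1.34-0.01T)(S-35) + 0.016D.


c = 1449.2 + 4.6*9.5 - 0.055*9.5^2 + 0.00029*9.5^3 + (1.34 - 0.01*9.5)*(36.4 - 35) + 0.016*146 = 1492.26

1492.26 m/s


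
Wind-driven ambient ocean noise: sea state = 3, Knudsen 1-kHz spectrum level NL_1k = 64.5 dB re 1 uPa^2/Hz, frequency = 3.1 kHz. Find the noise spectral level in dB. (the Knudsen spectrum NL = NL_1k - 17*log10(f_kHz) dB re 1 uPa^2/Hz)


NL = NL_1k - 17*log10(f_kHz) = 64.5 - 17*log10(3.1) = 64.5 - (8.35) = 56.15

56.15 dB


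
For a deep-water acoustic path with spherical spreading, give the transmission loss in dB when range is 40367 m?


TL = 20*log10(40367) = 92.12

92.12 dB


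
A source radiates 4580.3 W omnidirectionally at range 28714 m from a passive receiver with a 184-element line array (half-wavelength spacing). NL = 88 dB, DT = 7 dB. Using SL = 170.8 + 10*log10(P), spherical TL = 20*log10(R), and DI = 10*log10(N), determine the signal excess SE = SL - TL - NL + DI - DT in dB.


45.9 dB


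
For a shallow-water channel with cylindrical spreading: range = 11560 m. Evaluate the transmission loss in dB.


TL = 10*log10(11560) = 40.63

40.63 dB


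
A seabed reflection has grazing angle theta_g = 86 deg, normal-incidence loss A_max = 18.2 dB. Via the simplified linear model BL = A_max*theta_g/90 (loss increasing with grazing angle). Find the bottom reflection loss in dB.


BL = A_max * theta_g / 90 = 18.2 * 86 / 90 = 17.39

17.39 dB


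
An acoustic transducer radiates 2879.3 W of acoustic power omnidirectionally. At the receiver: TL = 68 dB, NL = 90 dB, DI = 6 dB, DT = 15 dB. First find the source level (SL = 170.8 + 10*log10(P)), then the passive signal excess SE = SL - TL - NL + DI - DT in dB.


Step 1: SL = 170.8 + 10*log10(2879.3) = 205.39 dB
Step 2: SE = SL - TL - NL + DI - DT = 205.39 - 68 - 90 + 6 - 15 = 38.39

38.39 dB


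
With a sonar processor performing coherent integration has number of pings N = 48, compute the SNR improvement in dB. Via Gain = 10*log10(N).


Gain = 10*log10(48) = 16.81

16.81 dB


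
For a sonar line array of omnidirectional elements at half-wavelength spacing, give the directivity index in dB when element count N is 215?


DI = 10*log10(215) = 23.32

23.32 dB


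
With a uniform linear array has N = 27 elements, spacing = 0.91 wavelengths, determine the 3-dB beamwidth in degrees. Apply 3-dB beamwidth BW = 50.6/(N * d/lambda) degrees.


BW = 50.6 / (27 * 0.91) = 50.6 / 24.57 = 2.06

2.06 deg


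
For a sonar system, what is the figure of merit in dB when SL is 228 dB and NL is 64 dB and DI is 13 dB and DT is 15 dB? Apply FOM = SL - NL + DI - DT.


FOM = SL - NL + DI - DT = 228 - 64 + 13 - 15 = 162

162 dB


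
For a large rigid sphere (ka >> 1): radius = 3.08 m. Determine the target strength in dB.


TS = 10*log10(3.08^2 / 4) = 10*log10(2.3716) = 3.75

3.75 dB


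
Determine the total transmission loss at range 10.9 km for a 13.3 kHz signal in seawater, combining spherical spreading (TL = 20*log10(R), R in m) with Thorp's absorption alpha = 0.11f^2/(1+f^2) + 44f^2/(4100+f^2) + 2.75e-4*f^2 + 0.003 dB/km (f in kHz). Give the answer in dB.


Step 1 (Thorp): alpha = 0.11*176.89/(1+176.89) + 44*176.89/(4100+176.89) + 2.75e-4*176.89 + 0.003 = 1.9808 dB/km
Step 2: TL_spread = 20*log10(10900) = 80.75 dB
Step 3: TL_abs = alpha*R = 1.9808 * 10.9 = 21.59 dB
Step 4: TL_total = 80.75 + 21.59 = 102.34

102.34 dB


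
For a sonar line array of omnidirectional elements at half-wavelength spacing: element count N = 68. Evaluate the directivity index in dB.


DI = 10*log10(68) = 18.33

18.33 dB


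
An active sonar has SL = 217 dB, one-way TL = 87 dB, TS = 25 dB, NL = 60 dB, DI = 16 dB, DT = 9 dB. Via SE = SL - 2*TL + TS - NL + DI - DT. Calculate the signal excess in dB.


15 dB


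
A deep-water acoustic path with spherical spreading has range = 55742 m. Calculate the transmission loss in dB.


94.92 dB


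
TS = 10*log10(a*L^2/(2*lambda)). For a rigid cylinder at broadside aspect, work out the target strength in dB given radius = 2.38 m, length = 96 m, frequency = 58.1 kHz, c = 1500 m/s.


56.28 dB


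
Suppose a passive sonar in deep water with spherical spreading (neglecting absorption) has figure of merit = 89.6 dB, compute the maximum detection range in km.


30.2 km


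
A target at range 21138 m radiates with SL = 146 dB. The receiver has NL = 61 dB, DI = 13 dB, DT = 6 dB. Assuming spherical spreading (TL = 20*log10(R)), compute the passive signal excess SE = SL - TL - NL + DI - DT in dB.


Step 1: TL = 20*log10(21138) = 86.5 dB
Step 2: SE = 146 - 86.5 - 61 + 13 - 6 = 5.5

5.5 dB


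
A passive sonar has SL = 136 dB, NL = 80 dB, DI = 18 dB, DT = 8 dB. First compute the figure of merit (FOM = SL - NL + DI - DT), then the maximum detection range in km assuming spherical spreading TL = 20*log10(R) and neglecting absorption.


Step 1: FOM = SL - NL + DI - DT = 136 - 80 + 18 - 8 = 66 dB
Step 2: at max range FOM = TL = 20*log10(R), so R = 10^(66/20) = 1995.26 m = 2.0 km

2.0 km


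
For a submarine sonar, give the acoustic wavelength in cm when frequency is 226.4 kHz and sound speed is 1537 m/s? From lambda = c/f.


lambda = c/f = 1537 / 226400 = 0.0068 m = 0.68 cm

0.68 cm


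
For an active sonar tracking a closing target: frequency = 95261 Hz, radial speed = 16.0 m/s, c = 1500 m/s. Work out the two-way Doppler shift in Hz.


2032.23 Hz


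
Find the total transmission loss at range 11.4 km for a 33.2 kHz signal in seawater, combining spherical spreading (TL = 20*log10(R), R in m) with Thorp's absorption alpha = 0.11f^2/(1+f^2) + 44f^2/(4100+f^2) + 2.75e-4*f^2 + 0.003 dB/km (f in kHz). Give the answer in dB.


Step 1 (Thorp): alpha = 0.11*1102.24/(1+1102.24) + 44*1102.24/(4100+1102.24) + 2.75e-4*1102.24 + 0.003 = 9.7386 dB/km
Step 2: TL_spread = 20*log10(11400) = 81.14 dB
Step 3: TL_abs = alpha*R = 9.7386 * 11.4 = 111.02 dB
Step 4: TL_total = 81.14 + 111.02 = 192.16

192.16 dB


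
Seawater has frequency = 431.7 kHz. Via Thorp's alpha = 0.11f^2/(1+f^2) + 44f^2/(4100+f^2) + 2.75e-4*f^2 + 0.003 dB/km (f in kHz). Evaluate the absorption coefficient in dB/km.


94.416 dB/km


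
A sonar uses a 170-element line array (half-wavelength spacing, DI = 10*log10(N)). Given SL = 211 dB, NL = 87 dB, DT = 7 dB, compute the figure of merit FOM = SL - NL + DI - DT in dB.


Step 1: DI = 10*log10(170) = 22.3 dB
Step 2: FOM = SL - NL + DI - DT = 211 - 87 + 22.3 - 7 = 139.3

139.3 dB


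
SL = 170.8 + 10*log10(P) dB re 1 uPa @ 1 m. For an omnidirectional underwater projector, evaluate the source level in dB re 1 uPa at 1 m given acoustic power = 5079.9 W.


SL = 170.8 + 10*log10(5079.9) = 170.8 + 37.06 = 207.86

207.86 dB


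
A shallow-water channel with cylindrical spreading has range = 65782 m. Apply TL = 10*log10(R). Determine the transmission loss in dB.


TL = 10*log10(65782) = 48.18

48.18 dB


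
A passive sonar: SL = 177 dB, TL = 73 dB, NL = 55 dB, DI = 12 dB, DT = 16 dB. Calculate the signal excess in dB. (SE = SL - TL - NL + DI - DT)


SE = SL - TL - NL + DI - DT = 177 - 73 - 55 + 12 - 16 = 45

45 dB


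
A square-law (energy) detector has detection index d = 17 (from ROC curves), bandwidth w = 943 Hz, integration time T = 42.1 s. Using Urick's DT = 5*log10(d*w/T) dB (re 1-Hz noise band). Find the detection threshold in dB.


DT = 5*log10(d*w/T) = 5*log10(17 * 943 / 42.1) = 5*log10(380.78) = 12.9

12.9 dB


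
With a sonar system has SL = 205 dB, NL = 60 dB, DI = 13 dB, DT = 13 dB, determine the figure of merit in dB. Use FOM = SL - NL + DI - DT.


145 dB


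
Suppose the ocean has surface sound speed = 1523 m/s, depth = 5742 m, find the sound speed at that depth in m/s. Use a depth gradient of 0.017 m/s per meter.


c = 1523 + 0.017 * 5742 = 1620.614

1620.614 m/s


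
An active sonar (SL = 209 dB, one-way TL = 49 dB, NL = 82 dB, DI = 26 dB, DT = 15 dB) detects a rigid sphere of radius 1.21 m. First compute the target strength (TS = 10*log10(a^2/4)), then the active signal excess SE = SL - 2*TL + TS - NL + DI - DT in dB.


Step 1: TS = 10*log10(1.21^2/4) = -4.36 dB
Step 2: SE = SL - 2*TL + TS - NL + DI - DT = 209 - 2*49 + (-4.36) - 82 + 26 - 15 = 35.64

35.64 dB


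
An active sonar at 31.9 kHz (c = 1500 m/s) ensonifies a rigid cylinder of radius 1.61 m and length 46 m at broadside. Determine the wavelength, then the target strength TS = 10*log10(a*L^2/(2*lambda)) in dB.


Step 1: lambda = c/f = 1500/31900 = 0.04702 m
Step 2: TS = 10*log10(a*L^2/(2*lambda)) = 10*log10(1.61*46^2/(2*0.04702)) = 45.59

45.59 dB


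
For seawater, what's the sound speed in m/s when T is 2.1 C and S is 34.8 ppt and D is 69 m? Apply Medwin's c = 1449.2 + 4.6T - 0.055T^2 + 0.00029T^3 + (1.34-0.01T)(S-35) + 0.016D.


1459.46 m/s


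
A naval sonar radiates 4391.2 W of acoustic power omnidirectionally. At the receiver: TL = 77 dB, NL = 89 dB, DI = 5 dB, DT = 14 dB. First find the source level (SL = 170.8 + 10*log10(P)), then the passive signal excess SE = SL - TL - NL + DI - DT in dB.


Step 1: SL = 170.8 + 10*log10(4391.2) = 207.23 dB
Step 2: SE = SL - TL - NL + DI - DT = 207.23 - 77 - 89 + 5 - 14 = 32.23

32.23 dB


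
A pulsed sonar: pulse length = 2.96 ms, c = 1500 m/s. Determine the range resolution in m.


2.22 m


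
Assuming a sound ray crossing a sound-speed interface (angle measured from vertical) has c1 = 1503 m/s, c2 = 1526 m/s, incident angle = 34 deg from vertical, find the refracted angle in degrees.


sin(theta2) = (c2/c1)*sin(theta1) = (1526/1503)*sin(34 deg) = 0.56775
theta2 = arcsin(0.56775) = 34.59

34.59 deg


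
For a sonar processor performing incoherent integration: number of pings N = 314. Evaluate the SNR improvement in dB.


12.48 dB


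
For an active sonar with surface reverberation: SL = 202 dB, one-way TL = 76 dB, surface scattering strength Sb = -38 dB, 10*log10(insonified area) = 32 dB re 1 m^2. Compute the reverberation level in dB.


RL = SL - 2*TL + Sb + 10*log10(A) = 202 - 2*76 + (-38) + 32 = 44

44 dB


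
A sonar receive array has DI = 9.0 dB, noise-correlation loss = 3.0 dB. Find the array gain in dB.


AG = DI - L_corr = 9.0 - 3.0 = 6.0

6.0 dB


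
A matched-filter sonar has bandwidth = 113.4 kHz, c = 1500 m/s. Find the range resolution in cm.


dR = c/(2*BW) = 1500 / (2 * 113.4e3) = 0.0066 m = 0.66 cm

0.66 cm


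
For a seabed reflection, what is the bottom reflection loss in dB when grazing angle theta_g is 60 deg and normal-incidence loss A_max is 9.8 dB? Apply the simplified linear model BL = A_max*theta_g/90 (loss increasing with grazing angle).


6.53 dB


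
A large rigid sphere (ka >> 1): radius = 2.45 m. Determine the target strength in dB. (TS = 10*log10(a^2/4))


TS = 10*log10(2.45^2 / 4) = 10*log10(1.500625) = 1.76

1.76 dB


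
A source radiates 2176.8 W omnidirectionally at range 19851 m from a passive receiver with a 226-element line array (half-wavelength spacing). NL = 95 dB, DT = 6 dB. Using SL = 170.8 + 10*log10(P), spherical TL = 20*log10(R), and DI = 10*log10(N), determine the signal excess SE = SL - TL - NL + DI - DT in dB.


Step 1: SL = 170.8 + 10*log10(2176.8) = 204.18 dB
Step 2: TL = 20*log10(19851) = 85.96 dB
Step 3: DI = 10*log10(226) = 23.54 dB
Step 4: SE = SL - TL - NL + DI - DT = 204.18 - 85.96 - 95 + 23.54 - 6 = 40.76

40.76 dB


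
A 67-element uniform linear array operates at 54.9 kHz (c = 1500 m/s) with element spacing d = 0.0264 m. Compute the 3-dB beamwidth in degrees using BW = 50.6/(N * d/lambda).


0.78 deg


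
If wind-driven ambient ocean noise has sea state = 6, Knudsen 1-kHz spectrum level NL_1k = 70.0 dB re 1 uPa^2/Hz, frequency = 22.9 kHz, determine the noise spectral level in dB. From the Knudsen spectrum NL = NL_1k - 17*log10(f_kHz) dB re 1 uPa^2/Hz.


46.88 dB


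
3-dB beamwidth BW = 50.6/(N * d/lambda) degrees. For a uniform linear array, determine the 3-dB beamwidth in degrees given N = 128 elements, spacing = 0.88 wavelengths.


0.45 deg


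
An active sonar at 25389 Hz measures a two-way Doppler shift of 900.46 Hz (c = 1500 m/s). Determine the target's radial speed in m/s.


26.6 m/s


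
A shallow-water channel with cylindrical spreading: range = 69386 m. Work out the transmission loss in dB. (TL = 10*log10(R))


TL = 10*log10(69386) = 48.41

48.41 dB


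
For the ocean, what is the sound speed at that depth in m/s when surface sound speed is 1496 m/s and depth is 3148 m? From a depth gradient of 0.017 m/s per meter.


1549.516 m/s


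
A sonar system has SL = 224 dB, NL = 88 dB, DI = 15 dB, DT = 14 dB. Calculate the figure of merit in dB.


FOM = SL - NL + DI - DT = 224 - 88 + 15 - 14 = 137

137 dB


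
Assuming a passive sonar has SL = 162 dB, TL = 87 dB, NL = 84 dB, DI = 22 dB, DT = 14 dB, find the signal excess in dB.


-1 dB


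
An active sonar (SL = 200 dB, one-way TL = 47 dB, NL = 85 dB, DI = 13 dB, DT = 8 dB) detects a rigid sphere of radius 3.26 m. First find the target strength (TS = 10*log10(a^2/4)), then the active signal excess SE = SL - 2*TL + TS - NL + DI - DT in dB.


Step 1: TS = 10*log10(3.26^2/4) = 4.24 dB
Step 2: SE = SL - 2*TL + TS - NL + DI - DT = 200 - 2*47 + (4.24) - 85 + 13 - 8 = 30.24

30.24 dB


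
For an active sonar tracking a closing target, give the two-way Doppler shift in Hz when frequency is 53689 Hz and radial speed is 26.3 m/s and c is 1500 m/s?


fd = 2*f*v/c = 2 * 53689 * 26.3 / 1500 = 1882.69

1882.69 Hz


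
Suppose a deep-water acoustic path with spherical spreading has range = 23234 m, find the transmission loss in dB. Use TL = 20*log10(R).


87.32 dB


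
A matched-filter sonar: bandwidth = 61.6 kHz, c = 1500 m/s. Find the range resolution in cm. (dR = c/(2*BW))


dR = c/(2*BW) = 1500 / (2 * 61.6e3) = 0.0122 m = 1.22 cm

1.22 cm


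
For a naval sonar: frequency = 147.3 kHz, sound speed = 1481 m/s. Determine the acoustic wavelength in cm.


1.01 cm


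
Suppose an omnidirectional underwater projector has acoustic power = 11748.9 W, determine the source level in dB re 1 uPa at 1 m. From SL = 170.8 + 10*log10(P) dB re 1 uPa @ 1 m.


SL = 170.8 + 10*log10(11748.9) = 170.8 + 40.7 = 211.5

211.5 dB


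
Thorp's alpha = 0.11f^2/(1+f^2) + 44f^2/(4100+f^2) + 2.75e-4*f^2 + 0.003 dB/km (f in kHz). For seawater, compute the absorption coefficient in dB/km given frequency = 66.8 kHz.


f^2 = 4462.24
alpha = 0.11*4462.24/(1+4462.24) + 44*4462.24/(4100+4462.24) + 2.75e-4*4462.24 + 0.003 = 24.271

24.271 dB/km


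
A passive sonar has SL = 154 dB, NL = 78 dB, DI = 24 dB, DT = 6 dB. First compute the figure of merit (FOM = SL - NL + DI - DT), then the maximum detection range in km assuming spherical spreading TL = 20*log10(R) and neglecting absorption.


Step 1: FOM = SL - NL + DI - DT = 154 - 78 + 24 - 6 = 94 dB
Step 2: at max range FOM = TL = 20*log10(R), so R = 10^(94/20) = 50118.72 m = 50.12 km

50.12 km


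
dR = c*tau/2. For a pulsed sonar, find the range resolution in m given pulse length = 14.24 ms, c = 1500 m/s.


10.68 m


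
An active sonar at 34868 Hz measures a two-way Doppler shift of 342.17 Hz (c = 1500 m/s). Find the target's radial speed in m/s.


From fd = 2*f*v/c, v = c*fd/(2*f) = 1500 * 342.17 / (2*34868) = 7.36

7.36 m/s


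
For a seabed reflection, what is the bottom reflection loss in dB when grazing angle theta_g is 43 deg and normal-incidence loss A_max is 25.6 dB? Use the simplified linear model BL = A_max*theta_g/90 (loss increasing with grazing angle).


BL = A_max * theta_g / 90 = 25.6 * 43 / 90 = 12.23

12.23 dB


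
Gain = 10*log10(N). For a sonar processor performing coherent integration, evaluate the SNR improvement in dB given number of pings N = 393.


Gain = 10*log10(393) = 25.94

25.94 dB


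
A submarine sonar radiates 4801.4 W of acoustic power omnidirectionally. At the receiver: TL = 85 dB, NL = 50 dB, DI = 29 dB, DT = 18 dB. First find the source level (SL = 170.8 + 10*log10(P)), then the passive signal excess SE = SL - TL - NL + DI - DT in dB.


Step 1: SL = 170.8 + 10*log10(4801.4) = 207.61 dB
Step 2: SE = SL - TL - NL + DI - DT = 207.61 - 85 - 50 + 29 - 18 = 83.61

83.61 dB


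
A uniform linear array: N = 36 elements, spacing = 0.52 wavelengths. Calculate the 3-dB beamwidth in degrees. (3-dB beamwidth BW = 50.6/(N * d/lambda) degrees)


BW = 50.6 / (36 * 0.52) = 50.6 / 18.72 = 2.7

2.7 deg


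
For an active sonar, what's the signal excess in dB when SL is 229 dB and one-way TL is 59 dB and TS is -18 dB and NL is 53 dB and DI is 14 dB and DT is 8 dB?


SE = SL - 2*TL + TS - NL + DI - DT = 229 - 2*59 + (-18) - 53 + 14 - 8 = 46

46 dB


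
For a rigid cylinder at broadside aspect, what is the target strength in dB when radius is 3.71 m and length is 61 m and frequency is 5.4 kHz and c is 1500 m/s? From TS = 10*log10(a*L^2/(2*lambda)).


lambda = 1500/5400 = 0.27778 m
TS = 10*log10(3.71*61^2/(2*0.27778)) = 43.95

43.95 dB


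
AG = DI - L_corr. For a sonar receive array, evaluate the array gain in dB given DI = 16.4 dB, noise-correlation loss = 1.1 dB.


15.3 dB


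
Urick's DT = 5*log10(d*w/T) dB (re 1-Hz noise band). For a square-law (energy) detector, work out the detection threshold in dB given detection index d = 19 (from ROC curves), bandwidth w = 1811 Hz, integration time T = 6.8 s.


DT = 5*log10(d*w/T) = 5*log10(19 * 1811 / 6.8) = 5*log10(5060.15) = 18.52

18.52 dB


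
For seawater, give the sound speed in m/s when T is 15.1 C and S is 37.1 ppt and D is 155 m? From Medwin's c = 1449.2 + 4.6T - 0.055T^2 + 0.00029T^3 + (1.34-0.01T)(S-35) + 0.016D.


c = 1449.2 + 4.6*15.1 - 0.055*15.1^2 + 0.00029*15.1^3 + (1.34 - 0.01*15.1)*(37.1 - 35) + 0.016*155 = 1512.09

1512.09 m/s


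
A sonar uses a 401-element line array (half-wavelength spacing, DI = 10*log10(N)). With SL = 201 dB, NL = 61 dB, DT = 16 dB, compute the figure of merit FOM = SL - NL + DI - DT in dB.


Step 1: DI = 10*log10(401) = 26.03 dB
Step 2: FOM = SL - NL + DI - DT = 201 - 61 + 26.03 - 16 = 150.03

150.03 dB


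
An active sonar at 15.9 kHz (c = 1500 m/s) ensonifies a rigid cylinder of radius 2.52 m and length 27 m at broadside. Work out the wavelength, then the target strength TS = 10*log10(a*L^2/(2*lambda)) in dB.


Step 1: lambda = c/f = 1500/15900 = 0.09434 m
Step 2: TS = 10*log10(a*L^2/(2*lambda)) = 10*log10(2.52*27^2/(2*0.09434)) = 39.88

39.88 dB


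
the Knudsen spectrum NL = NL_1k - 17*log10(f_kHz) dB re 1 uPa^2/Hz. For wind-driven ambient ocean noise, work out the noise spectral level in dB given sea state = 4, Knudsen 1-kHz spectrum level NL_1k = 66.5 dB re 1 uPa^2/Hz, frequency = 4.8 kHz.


NL = NL_1k - 17*log10(f_kHz) = 66.5 - 17*log10(4.8) = 66.5 - (11.58) = 54.92

54.92 dB


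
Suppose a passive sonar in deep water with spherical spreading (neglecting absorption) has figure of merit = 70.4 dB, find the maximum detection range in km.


At max range FOM = TL, so 20*log10(R) = 70.4
R = 10^(70.4/20) = 3311.31 m = 3.31 km

3.31 km


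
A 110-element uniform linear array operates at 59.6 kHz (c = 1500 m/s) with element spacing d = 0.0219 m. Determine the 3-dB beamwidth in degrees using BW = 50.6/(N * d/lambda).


Step 1: lambda = 1500/59600 = 0.02517 m
Step 2: d/lambda = 0.0219/0.02517 = 0.8701
Step 3: BW = 50.6/(N * d/lambda) = 50.6/(110 * 0.8701) = 0.53

0.53 deg


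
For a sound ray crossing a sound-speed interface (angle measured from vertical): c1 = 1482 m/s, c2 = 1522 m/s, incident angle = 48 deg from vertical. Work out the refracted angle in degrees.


sin(theta2) = (c2/c1)*sin(theta1) = (1522/1482)*sin(48 deg) = 0.7632
theta2 = arcsin(0.7632) = 49.75

49.75 deg


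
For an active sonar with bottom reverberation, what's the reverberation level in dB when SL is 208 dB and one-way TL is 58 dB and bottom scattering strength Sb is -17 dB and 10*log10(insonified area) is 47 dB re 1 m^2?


122 dB


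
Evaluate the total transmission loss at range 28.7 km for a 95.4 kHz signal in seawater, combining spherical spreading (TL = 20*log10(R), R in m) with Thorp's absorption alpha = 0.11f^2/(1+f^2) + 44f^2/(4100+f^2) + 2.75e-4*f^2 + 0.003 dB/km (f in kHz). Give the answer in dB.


Step 1 (Thorp): alpha = 0.11*9101.16/(1+9101.16) + 44*9101.16/(4100+9101.16) + 2.75e-4*9101.16 + 0.003 = 32.9503 dB/km
Step 2: TL_spread = 20*log10(28700) = 89.16 dB
Step 3: TL_abs = alpha*R = 32.9503 * 28.7 = 945.67 dB
Step 4: TL_total = 89.16 + 945.67 = 1034.83

1034.83 dB


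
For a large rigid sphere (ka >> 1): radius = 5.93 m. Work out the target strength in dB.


TS = 10*log10(5.93^2 / 4) = 10*log10(8.791225) = 9.44

9.44 dB


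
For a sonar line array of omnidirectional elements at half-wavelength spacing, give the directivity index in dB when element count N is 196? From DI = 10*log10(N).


DI = 10*log10(196) = 22.92

22.92 dB


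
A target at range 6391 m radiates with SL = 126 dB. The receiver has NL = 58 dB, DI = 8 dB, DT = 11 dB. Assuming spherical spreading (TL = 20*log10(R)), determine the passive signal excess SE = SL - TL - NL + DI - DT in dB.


-11.11 dB


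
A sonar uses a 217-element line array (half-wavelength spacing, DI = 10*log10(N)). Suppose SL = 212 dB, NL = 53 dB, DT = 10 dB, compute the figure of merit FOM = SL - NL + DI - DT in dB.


Step 1: DI = 10*log10(217) = 23.36 dB
Step 2: FOM = SL - NL + DI - DT = 212 - 53 + 23.36 - 10 = 172.36

172.36 dB


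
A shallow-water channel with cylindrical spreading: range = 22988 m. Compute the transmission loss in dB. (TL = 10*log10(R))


43.62 dB


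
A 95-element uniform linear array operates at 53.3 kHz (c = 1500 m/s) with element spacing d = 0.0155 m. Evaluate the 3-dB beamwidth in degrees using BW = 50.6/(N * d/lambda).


Step 1: lambda = 1500/53300 = 0.02814 m
Step 2: d/lambda = 0.0155/0.02814 = 0.5508
Step 3: BW = 50.6/(N * d/lambda) = 50.6/(95 * 0.5508) = 0.97

0.97 deg


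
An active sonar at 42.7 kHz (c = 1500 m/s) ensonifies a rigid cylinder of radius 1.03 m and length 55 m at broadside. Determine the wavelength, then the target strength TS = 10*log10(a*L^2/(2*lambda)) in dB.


Step 1: lambda = c/f = 1500/42700 = 0.03513 m
Step 2: TS = 10*log10(a*L^2/(2*lambda)) = 10*log10(1.03*55^2/(2*0.03513)) = 46.47

46.47 dB
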